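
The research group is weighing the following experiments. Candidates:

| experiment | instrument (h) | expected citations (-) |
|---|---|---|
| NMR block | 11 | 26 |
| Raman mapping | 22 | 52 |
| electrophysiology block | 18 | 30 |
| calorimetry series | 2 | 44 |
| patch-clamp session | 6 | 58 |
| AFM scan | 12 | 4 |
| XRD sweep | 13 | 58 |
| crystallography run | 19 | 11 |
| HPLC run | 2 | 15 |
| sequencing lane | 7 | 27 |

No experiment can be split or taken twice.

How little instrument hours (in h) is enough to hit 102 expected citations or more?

Need the lightest bundle worth ≥ 102.
calorimetry series + patch-clamp session reaches 102 using 8 h.
Any bundle with less than 8 h falls short of 102.

8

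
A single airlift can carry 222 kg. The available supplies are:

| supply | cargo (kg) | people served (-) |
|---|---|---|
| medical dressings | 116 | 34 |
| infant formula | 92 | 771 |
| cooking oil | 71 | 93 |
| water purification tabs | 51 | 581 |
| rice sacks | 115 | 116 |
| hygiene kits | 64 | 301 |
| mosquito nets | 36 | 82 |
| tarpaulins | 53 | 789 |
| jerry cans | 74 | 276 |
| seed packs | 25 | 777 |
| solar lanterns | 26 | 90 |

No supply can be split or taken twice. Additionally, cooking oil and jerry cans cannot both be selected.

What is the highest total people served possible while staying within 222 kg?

Ranking by ratio (people served/kg): seed packs 31.08, tarpaulins 14.89, water purification tabs 11.39.
Best packing: infant formula + water purification tabs + tarpaulins + seed packs — 221 kg, 2918 total.
Runner-up water purification tabs + hygiene kits + tarpaulins + seed packs + solar lanterns tops out at 2538.

2918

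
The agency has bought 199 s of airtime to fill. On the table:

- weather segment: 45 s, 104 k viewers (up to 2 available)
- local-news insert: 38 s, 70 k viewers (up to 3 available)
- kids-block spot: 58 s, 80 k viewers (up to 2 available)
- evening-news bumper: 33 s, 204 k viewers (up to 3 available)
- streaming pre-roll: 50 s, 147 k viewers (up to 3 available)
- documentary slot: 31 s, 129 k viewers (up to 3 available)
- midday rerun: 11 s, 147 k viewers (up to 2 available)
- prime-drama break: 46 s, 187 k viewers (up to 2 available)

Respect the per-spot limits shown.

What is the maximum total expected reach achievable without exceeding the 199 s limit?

A density-first pass picks 3×evening-news bumper + 2×documentary slot + 2×midday rerun — 1164 at 183 s.
Dropping documentary slot frees 31 s; slotting in prime-drama break (46 s) lifts the total to 1222 at 198 s.
That's the maximum — no swap from here does better than 1222.

1222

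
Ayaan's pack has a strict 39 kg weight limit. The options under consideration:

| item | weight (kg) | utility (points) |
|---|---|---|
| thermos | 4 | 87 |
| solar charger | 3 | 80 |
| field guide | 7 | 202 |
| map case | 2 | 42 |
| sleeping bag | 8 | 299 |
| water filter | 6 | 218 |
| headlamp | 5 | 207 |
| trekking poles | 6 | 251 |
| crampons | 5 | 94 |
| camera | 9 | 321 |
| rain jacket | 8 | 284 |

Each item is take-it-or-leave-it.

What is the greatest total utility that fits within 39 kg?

1442

Taking the top-ratio items first gives solar charger + map case + sleeping bag + water filter + headlamp + trekking poles + camera for 1418 (39 kg).
Replace map case and water filter with rain jacket: the trade gains 24 net, giving 1442 at 39 kg.
Next best is solar charger + map case + sleeping bag + water filter + headlamp + trekking poles + camera at 1418 (39 kg) — short by 24.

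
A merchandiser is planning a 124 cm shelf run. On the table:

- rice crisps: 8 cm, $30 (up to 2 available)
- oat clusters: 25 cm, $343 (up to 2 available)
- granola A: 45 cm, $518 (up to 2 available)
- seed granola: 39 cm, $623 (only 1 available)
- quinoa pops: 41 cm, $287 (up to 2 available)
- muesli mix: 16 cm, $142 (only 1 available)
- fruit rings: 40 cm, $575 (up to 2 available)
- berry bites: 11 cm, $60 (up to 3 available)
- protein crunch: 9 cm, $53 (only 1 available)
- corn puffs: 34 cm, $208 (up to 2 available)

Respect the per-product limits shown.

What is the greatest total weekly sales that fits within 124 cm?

Seed granola + 2×fruit rings uses 119 of the 124 cm and totals 1773.
No other feasible combination exceeds 1773.

1773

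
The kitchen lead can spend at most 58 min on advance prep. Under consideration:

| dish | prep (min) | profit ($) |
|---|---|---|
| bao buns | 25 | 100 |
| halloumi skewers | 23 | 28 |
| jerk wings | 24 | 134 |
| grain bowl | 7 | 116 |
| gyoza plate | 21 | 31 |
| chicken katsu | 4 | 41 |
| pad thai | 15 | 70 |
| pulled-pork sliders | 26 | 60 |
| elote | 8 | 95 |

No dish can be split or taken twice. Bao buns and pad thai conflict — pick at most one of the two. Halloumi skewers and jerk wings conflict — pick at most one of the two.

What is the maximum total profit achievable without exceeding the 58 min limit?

456

Jerk wings + grain bowl + chicken katsu + pad thai + elote uses 58 of the 58 min and totals 456.
Runner-up jerk wings + grain bowl + pad thai + elote tops out at 415.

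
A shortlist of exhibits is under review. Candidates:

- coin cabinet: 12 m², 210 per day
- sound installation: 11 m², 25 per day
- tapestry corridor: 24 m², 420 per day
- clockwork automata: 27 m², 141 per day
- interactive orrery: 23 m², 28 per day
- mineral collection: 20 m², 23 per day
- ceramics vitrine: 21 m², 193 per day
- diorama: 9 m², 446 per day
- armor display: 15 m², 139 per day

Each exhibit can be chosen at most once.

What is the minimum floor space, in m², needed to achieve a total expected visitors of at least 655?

Need the lightest bundle worth ≥ 655.
Taking coin cabinet + diorama gives 656 (≥ 655) for 21 m².
No combination under 21 m² hits 655.

21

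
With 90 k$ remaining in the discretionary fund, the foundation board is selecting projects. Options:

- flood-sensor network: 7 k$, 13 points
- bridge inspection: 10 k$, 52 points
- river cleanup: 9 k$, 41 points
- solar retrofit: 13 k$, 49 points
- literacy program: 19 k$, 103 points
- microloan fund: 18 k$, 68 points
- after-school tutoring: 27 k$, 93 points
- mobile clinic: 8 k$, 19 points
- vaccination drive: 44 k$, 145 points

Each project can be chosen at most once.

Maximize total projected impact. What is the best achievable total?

Taking the top-ratio projects first gives flood-sensor network + bridge inspection + river cleanup + solar retrofit + literacy program + microloan fund + mobile clinic for 345 (84 k$).
Replace solar retrofit and mobile clinic with after-school tutoring: the trade gains 25 net, giving 370 at 90 k$.

370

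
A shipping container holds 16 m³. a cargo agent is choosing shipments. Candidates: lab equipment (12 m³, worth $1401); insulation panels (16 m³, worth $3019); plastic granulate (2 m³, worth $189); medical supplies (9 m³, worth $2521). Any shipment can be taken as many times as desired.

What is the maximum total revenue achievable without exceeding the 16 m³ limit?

By revenue per m³: medical supplies 280.11, insulation panels 188.69, lab equipment 116.75, plastic granulate 94.50 lead.
Taking 3×plastic granulate + medical supplies: 15 m³ used, 3088 in revenue.

3088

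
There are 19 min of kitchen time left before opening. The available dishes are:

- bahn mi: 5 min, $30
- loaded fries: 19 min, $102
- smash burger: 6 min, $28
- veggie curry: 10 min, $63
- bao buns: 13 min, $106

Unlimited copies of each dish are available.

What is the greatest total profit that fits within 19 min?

136

The ratio ordering already packs tightly: bahn mi + bao buns, 18 min, 136.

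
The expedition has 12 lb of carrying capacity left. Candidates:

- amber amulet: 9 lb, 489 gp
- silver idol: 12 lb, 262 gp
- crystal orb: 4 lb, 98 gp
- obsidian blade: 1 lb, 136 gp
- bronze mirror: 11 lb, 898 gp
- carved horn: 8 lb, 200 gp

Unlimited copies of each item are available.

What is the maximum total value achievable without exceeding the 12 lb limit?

1632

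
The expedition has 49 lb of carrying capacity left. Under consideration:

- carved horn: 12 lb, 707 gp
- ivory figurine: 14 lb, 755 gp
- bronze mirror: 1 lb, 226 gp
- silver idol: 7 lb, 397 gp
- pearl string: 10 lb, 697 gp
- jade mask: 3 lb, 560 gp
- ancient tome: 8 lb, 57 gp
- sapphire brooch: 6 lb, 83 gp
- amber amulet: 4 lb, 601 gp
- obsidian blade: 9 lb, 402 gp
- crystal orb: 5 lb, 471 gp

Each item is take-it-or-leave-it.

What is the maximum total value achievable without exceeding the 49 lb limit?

4017

Density check — bronze mirror 226.00, jade mask 186.67, amber amulet 150.25 are the best per lb.
The ratio heuristic lands on carved horn + bronze mirror + silver idol + pearl string + jade mask + sapphire brooch + amber amulet + crystal orb (3742) but leaves 1 lb idle.
The 13 lb tied up in silver idol and sapphire brooch is better spent on ivory figurine — total rises to 4017 (49 lb).
Nothing else within 49 lb beats 4017.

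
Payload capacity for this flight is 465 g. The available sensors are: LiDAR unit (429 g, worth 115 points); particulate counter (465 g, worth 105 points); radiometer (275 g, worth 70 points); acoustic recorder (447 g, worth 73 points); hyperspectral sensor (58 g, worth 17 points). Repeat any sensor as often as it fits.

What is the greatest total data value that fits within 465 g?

136

Best packing: 8×hyperspectral sensor — 464 g, 136 total.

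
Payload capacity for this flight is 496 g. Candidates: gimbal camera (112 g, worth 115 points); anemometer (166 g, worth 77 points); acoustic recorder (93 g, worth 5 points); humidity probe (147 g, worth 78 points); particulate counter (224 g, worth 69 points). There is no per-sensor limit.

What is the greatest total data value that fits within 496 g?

The ratio ordering already packs tightly: 4×gimbal camera, 448 g, 460.
Nothing else within 496 g beats 460.

460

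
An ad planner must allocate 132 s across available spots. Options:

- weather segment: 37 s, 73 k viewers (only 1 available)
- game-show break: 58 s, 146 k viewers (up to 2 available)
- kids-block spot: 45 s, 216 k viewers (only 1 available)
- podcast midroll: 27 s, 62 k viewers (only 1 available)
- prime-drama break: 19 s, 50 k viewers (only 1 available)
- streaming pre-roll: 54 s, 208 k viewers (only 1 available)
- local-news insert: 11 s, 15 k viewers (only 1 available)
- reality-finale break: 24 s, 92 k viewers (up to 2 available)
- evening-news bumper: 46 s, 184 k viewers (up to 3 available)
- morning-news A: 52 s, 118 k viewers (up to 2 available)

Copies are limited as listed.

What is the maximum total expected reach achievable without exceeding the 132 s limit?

516

Density check — kids-block spot 4.80, evening-news bumper 4.00, streaming pre-roll 3.85, reality-finale break 3.83 are the best per s.
Greedy by ratio would take kids-block spot + local-news insert + reality-finale break + evening-news bumper: 126 s used, total 507.
Dropping local-news insert and evening-news bumper frees 57 s; slotting in streaming pre-roll (54 s) lifts the total to 516 at 123 s.
No other feasible combination exceeds 516.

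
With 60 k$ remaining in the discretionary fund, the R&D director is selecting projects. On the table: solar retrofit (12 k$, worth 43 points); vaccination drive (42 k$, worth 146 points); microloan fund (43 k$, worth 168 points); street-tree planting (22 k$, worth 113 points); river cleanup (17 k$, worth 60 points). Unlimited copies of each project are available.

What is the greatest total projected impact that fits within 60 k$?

269

Density check — street-tree planting 5.14, microloan fund 3.91, solar retrofit 3.58, river cleanup 3.53 are the best per k$.
Taking solar retrofit + 2×street-tree planting: 56 k$ used, 269 in projected impact.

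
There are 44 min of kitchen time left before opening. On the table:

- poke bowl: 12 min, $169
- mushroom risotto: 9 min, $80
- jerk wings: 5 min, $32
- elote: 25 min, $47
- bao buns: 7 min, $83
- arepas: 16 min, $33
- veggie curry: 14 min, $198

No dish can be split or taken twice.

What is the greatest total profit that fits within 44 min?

530

Poke bowl + mushroom risotto + bao buns + veggie curry uses 42 of the 44 min and totals 530.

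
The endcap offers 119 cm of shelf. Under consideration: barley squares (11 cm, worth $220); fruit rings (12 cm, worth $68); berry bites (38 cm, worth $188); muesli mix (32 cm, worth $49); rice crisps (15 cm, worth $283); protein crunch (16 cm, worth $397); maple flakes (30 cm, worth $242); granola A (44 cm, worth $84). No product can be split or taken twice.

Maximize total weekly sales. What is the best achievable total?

By weekly sales per cm: protein crunch 24.81, barley squares 20.00, rice crisps 18.87 lead.
Greedy by ratio would take barley squares + fruit rings + muesli mix + rice crisps + protein crunch + maple flakes: 116 cm used, total 1259.
The 44 cm tied up in fruit rings and muesli mix is better spent on berry bites — total rises to 1330 (110 cm).
Every other selection either busts 119 cm or fails to beat 1330.

1330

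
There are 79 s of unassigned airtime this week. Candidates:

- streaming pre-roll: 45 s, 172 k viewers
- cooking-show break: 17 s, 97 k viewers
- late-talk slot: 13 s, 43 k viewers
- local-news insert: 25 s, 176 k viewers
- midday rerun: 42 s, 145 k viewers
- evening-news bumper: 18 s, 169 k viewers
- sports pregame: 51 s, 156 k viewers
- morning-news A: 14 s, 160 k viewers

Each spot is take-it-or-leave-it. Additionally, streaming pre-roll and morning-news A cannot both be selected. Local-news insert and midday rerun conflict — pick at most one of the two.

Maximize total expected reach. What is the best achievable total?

Cooking-show break + local-news insert + evening-news bumper + morning-news A uses 74 of the 79 s and totals 602.

602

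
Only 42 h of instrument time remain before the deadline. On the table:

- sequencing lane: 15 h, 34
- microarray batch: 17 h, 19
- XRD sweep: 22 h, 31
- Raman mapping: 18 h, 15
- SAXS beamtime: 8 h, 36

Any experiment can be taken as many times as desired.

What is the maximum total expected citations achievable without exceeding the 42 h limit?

180

Best packing: 5×SAXS beamtime — 40 h, 180 total.
Every other selection either busts 42 h or fails to beat 180.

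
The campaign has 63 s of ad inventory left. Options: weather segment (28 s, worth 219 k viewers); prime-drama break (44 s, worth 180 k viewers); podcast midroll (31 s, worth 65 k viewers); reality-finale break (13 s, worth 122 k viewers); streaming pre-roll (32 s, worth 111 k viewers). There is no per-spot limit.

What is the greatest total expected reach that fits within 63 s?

4×reality-finale break uses 52 of the 63 s and totals 488.
The spare 11 s is too small for any remaining spot, and no exchange beats 488.

488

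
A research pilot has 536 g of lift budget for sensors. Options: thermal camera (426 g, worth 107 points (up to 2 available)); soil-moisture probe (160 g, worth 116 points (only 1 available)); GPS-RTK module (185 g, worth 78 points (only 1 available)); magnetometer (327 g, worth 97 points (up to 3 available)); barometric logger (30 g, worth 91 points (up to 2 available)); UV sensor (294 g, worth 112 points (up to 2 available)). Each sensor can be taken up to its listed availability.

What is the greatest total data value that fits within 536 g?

Greedy by ratio would take soil-moisture probe + GPS-RTK module + 2×barometric logger: 405 g used, total 376.
Replace GPS-RTK module with UV sensor: the trade gains 34 net, giving 410 at 514 g.

410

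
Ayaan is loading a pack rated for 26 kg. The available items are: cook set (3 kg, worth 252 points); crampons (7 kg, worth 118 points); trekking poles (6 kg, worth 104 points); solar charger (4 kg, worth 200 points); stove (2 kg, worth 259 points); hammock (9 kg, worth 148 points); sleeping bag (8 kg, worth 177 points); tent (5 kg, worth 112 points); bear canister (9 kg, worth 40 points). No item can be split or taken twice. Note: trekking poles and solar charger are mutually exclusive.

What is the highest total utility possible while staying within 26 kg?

1036

Ranking by ratio (utility/kg): stove 129.50, cook set 84.00, solar charger 50.00, tent 22.40.
The ratio heuristic lands on cook set + solar charger + stove + sleeping bag + tent (1000) but leaves 4 kg idle.
Dropping tent frees 5 kg; slotting in hammock (9 kg) lifts the total to 1036 at 26 kg.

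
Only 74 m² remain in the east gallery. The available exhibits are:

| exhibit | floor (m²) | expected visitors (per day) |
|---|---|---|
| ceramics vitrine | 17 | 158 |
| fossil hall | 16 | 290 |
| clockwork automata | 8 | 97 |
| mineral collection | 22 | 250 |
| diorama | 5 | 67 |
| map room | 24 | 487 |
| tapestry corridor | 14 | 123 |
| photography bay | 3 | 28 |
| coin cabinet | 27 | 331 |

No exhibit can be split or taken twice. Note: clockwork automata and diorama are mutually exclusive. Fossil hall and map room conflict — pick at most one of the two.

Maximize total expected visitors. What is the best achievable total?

1068

Taking mineral collection + map room + coin cabinet: 73 m² used, 1068 in expected visitors.
Every other selection either busts 74 m² or breaks a pairing rule or fails to beat 1068.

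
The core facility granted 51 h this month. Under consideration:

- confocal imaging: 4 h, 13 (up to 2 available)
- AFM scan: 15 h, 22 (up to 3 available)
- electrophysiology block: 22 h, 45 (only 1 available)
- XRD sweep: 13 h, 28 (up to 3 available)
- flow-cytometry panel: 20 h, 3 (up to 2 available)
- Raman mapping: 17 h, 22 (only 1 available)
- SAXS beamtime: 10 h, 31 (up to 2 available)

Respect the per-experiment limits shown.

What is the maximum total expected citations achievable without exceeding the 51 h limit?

133

By expected citations per h: confocal imaging 3.25, SAXS beamtime 3.10, XRD sweep 2.15 lead.
Taking the top-ratio experiments first gives 2×confocal imaging + XRD sweep + 2×SAXS beamtime for 116 (41 h).
Dropping XRD sweep frees 13 h; slotting in electrophysiology block (22 h) lifts the total to 133 at 50 h.
No other feasible combination exceeds 133.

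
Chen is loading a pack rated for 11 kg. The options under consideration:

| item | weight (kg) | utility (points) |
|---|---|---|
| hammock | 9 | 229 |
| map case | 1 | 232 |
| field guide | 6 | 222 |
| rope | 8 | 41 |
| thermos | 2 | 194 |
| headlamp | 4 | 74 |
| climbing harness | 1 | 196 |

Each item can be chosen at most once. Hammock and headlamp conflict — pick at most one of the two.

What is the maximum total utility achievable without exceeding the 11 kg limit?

844

By utility per kg: map case 232.00, climbing harness 196.00, thermos 97.00, field guide 37.00 lead.
Best packing: map case + field guide + thermos + climbing harness — 10 kg, 844 total.
An exhaustive check of the 128 subsets confirms 844.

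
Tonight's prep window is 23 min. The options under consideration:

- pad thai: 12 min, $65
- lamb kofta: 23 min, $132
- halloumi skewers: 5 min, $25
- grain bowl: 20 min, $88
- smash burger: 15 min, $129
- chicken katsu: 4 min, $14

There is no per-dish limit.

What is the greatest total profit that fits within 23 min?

Filling by ratio: halloumi skewers + smash burger for 154, with 3 min left unused.
The 5 min tied up in halloumi skewers is better spent on 2×chicken katsu — total rises to 157 (23 min).
No other feasible combination exceeds 157.

157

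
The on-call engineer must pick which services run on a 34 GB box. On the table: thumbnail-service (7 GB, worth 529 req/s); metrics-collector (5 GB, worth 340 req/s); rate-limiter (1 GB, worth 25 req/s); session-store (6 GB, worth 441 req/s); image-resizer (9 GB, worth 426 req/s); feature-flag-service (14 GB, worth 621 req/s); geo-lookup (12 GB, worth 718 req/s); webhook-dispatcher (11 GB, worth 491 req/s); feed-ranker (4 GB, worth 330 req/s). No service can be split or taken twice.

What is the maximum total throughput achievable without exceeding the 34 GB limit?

2358

Density check — feed-ranker 82.50, thumbnail-service 75.57, session-store 73.50, metrics-collector 68.00 are the best per GB.
Taking thumbnail-service + metrics-collector + session-store + geo-lookup + feed-ranker: 34 GB used, 2358 in throughput.
Every other selection either busts 34 GB or fails to beat 2358.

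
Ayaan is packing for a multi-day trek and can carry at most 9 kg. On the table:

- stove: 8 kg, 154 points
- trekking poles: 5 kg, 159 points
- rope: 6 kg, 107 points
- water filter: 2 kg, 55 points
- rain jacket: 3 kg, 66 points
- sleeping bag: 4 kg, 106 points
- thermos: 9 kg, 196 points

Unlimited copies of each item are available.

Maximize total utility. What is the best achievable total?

The ratio ordering already packs tightly: trekking poles + 2×water filter, 9 kg, 269.
Every other selection either busts 9 kg or fails to beat 269.

269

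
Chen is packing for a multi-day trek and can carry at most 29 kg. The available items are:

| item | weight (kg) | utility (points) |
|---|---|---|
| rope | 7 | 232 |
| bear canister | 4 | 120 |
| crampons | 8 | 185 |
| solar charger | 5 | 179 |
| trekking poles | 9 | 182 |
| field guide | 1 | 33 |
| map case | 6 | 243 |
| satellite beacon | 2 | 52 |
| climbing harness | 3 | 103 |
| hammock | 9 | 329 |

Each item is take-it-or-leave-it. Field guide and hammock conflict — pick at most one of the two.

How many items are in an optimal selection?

5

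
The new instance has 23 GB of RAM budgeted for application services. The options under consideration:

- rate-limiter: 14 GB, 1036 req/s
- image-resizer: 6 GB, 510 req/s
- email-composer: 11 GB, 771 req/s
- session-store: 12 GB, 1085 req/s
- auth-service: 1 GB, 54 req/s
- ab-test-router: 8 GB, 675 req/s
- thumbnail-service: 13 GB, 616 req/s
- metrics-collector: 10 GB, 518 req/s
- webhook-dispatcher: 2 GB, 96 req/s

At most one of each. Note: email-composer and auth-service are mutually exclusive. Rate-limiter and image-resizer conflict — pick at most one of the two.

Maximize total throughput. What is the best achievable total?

1910

Ranking by ratio (throughput/GB): session-store 90.42, image-resizer 85.00, ab-test-router 84.38.
Taking the top-ratio services first gives image-resizer + session-store + auth-service + webhook-dispatcher for 1745 (21 GB).
Replace image-resizer with ab-test-router: the trade gains 165 net, giving 1910 at 23 GB.
The closest alternative, email-composer + session-store, reaches only 1856.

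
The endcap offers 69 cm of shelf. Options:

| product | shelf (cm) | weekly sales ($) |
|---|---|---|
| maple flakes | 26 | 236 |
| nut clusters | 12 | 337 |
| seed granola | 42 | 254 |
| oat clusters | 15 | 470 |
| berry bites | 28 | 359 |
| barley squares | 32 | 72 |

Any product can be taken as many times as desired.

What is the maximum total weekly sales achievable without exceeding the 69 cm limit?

Density check — oat clusters 31.33, nut clusters 28.08, berry bites 12.82 are the best per cm.
Greedy by ratio would take 4×oat clusters: 60 cm used, total 1880.
Dropping oat clusters frees 15 cm; slotting in 2×nut clusters (24 cm) lifts the total to 2084 at 69 cm.

2084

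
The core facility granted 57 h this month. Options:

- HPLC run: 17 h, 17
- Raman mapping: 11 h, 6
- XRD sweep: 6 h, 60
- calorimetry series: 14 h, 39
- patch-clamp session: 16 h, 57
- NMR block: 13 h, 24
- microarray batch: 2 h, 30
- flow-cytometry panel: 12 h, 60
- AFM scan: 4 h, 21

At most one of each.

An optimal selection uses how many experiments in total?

The maximum expected citations within 57 h is 267.
One optimal bundle: XRD sweep + calorimetry series + patch-clamp session + microarray batch + flow-cytometry panel + AFM scan (54 h).
All optima have 6 experiments.

6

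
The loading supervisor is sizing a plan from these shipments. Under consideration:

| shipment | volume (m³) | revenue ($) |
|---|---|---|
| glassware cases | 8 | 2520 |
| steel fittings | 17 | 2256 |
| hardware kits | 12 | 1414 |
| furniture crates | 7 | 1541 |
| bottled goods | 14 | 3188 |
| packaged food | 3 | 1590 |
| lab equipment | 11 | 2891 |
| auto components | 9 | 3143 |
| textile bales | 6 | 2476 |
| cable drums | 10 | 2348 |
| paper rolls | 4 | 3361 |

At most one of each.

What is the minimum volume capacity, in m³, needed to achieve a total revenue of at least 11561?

29

Need the lightest bundle worth ≥ 11561.
furniture crates + packaged food + auto components + textile bales + paper rolls reaches 12111 using 29 m³.
Any bundle with less than 29 m³ falls short of 11561.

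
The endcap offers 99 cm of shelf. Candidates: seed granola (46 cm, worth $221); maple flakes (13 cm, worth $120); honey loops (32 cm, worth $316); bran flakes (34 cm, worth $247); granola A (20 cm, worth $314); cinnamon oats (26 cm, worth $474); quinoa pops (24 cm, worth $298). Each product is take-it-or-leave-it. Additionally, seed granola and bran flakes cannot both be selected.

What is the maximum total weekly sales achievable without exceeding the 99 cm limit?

1224

Density check — cinnamon oats 18.23, granola A 15.70, quinoa pops 12.42 are the best per cm.
Filling by ratio: maple flakes + granola A + cinnamon oats + quinoa pops for 1206, with 16 cm left unused.
Dropping quinoa pops frees 24 cm; slotting in honey loops (32 cm) lifts the total to 1224 at 91 cm.
Next best is maple flakes + honey loops + cinnamon oats + quinoa pops at 1208 (95 cm) — short by 16.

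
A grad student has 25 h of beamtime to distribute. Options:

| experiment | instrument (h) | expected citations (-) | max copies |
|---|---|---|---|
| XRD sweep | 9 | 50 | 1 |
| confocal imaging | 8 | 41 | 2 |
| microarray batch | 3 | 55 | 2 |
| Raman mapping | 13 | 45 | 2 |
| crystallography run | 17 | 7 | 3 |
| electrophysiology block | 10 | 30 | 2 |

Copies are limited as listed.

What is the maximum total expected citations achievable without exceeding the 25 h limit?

201

Best packing: XRD sweep + confocal imaging + 2×microarray batch — 23 h, 201 total.
Every other selection either busts 25 h or exceeds an availability limit or fails to beat 201.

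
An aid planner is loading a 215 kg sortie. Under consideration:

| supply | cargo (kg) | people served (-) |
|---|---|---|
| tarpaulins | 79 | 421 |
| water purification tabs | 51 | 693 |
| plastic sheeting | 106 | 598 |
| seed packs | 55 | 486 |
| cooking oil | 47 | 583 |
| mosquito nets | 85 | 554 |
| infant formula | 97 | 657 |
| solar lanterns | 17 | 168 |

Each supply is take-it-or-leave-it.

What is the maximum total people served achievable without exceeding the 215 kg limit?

2101

By people served per kg: water purification tabs 13.59, cooking oil 12.40, solar lanterns 9.88 lead.
Filling by ratio: water purification tabs + seed packs + cooking oil + solar lanterns for 1930, with 45 kg left unused.
Dropping seed packs frees 55 kg; slotting in infant formula (97 kg) lifts the total to 2101 at 212 kg.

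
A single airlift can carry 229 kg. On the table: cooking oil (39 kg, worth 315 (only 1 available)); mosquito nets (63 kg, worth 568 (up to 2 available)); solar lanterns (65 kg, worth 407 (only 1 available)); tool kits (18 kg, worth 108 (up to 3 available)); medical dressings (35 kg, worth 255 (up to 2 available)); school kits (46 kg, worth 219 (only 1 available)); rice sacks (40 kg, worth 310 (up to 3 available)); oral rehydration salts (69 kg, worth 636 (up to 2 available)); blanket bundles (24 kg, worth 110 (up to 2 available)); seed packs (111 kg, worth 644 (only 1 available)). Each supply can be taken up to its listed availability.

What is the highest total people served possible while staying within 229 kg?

1950

Greedy by ratio would take mosquito nets + tool kits + 2×oral rehydration salts: 219 kg used, total 1948.
Dropping tool kits frees 18 kg; slotting in blanket bundles (24 kg) lifts the total to 1950 at 225 kg.
No other feasible combination exceeds 1950.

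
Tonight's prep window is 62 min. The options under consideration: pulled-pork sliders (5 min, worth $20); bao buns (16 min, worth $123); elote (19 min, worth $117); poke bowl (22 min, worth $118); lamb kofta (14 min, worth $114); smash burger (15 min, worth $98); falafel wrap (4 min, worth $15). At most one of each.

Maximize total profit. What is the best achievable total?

390

Density check — lamb kofta 8.14, bao buns 7.69, smash burger 6.53 are the best per min.
The ratio heuristic lands on pulled-pork sliders + bao buns + lamb kofta + smash burger + falafel wrap (370) but leaves 8 min idle.
Dropping smash burger frees 15 min; slotting in poke bowl (22 min) lifts the total to 390 at 61 min.
Next best is pulled-pork sliders + bao buns + elote + lamb kofta + falafel wrap at 389 (58 min) — short by 1.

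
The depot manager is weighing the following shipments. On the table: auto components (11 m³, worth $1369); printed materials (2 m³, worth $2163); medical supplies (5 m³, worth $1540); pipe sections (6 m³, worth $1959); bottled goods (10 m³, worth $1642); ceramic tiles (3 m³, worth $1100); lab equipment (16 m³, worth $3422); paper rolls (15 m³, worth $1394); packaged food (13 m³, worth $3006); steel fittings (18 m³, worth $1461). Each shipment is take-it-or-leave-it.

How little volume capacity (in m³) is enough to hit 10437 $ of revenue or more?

37

Look for the lowest-volume combination reaching 10437.
Taking printed materials + pipe sections + lab equipment + packaged food gives 10550 (≥ 10437) for 37 m³.
Any bundle with less than 37 m³ falls short of 10437.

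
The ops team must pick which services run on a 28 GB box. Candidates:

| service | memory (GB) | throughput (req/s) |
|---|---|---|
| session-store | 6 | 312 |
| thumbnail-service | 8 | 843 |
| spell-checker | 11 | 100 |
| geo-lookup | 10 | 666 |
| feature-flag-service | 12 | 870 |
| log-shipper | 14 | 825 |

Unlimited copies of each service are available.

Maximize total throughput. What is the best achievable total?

The ratio heuristic lands on 3×thumbnail-service (2529) but leaves 4 GB idle.
The 8 GB tied up in thumbnail-service is better spent on feature-flag-service — total rises to 2556 (28 GB).
Every other selection either busts 28 GB or fails to beat 2556.

2556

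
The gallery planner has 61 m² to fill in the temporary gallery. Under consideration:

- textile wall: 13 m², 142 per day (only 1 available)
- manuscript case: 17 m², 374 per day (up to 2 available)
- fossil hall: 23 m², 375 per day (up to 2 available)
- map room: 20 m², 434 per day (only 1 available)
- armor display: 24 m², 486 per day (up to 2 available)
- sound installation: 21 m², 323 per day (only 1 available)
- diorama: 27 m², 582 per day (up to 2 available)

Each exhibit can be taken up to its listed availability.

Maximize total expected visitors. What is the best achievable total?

1330

Filling by ratio: 2×manuscript case + map room for 1182, with 7 m² left unused.
The 20 m² tied up in map room is better spent on diorama — total rises to 1330 (61 m²).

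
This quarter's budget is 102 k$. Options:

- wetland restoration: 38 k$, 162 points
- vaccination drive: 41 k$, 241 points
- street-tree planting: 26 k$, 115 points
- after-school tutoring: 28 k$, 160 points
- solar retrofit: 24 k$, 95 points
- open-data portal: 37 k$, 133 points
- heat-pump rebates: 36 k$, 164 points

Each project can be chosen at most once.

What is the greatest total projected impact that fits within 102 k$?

516

Taking vaccination drive + street-tree planting + after-school tutoring: 95 k$ used, 516 in projected impact.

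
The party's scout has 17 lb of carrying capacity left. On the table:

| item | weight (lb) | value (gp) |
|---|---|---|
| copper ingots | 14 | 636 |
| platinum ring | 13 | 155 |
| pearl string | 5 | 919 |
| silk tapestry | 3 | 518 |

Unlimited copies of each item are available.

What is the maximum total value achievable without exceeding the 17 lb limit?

2991

A density-first pass picks 3×pearl string — 2757 at 15 lb.
Dropping 2×pearl string frees 10 lb; slotting in 4×silk tapestry (12 lb) lifts the total to 2991 at 17 lb.
That's the maximum — no swap from here does better than 2991.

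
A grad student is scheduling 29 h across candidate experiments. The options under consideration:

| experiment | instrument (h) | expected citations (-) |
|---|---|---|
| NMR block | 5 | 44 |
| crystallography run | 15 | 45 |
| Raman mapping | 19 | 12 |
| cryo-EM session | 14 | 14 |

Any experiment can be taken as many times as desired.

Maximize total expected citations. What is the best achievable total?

Ranking by ratio (expected citations/h): NMR block 8.80, crystallography run 3.00, cryo-EM session 1.00, Raman mapping 0.63.
Taking 5×NMR block: 25 h used, 220 in expected citations.
That's the maximum — no swap from here does better than 220.

220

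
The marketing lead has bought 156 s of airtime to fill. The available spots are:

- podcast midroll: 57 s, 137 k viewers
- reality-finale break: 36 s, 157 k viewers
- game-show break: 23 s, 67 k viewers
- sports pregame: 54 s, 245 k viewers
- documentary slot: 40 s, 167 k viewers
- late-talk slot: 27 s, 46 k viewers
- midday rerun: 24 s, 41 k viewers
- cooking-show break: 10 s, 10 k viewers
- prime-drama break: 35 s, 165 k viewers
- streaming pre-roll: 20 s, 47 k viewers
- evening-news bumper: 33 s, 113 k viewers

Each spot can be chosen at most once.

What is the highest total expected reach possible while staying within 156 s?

Ranking by ratio (expected reach/s): prime-drama break 4.71, sports pregame 4.54, reality-finale break 4.36.
The ratio heuristic lands on reality-finale break + game-show break + sports pregame + prime-drama break (634) but leaves 8 s idle.
The 36 s tied up in reality-finale break is better spent on documentary slot — total rises to 644 (152 s).

644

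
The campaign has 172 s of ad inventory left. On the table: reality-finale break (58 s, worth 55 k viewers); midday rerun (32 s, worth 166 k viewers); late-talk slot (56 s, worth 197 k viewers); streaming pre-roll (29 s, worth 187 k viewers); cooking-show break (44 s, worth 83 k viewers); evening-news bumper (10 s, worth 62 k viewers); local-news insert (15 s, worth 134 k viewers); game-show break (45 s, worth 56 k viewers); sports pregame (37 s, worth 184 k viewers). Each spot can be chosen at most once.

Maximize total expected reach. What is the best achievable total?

868

Filling by ratio: midday rerun + streaming pre-roll + cooking-show break + evening-news bumper + local-news insert + sports pregame for 816, with 5 s left unused.
The 54 s tied up in cooking-show break and evening-news bumper is better spent on late-talk slot — total rises to 868 (169 s).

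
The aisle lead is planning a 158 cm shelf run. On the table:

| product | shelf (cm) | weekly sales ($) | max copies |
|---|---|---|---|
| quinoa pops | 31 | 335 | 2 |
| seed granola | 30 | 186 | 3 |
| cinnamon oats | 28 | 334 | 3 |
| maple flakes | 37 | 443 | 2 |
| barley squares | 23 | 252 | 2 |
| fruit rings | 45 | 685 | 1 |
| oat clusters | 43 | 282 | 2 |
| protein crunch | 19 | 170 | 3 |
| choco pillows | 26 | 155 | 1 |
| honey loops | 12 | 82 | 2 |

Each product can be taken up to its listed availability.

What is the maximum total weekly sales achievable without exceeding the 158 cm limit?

1966

The ratio heuristic lands on cinnamon oats + 2×maple flakes + fruit rings (1905) but leaves 11 cm idle.
Replace maple flakes with cinnamon oats + protein crunch: the trade gains 61 net, giving 1966 at 157 cm.
The spare 1 cm is too small for any remaining product, and no exchange beats 1966.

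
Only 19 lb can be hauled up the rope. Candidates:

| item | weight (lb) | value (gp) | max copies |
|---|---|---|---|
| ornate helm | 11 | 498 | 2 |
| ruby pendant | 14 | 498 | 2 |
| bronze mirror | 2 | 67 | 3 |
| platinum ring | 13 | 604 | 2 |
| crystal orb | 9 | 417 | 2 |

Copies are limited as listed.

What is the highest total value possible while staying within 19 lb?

834

A density-first pass picks 3×bronze mirror + platinum ring — 805 at 19 lb.
Replace 3×bronze mirror and platinum ring with 2×crystal orb: the trade gains 29 net, giving 834 at 18 lb.
The spare 1 lb is too small for any remaining item, and no exchange beats 834.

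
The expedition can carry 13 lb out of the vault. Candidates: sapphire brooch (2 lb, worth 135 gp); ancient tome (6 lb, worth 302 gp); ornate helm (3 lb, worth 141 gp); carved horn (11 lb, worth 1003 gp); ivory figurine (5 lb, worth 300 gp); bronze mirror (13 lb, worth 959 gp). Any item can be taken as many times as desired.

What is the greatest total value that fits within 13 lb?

Taking sapphire brooch + carved horn: 13 lb used, 1138 in value.

1138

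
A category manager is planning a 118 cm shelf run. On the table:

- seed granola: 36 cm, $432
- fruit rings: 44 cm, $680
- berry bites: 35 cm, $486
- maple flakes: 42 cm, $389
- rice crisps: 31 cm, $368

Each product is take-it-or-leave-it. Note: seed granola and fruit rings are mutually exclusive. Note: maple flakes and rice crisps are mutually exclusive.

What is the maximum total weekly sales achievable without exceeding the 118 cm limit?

1534

Taking fruit rings + berry bites + rice crisps: 110 cm used, 1534 in weekly sales.
That's the maximum — no feasible swap from here does better than 1534.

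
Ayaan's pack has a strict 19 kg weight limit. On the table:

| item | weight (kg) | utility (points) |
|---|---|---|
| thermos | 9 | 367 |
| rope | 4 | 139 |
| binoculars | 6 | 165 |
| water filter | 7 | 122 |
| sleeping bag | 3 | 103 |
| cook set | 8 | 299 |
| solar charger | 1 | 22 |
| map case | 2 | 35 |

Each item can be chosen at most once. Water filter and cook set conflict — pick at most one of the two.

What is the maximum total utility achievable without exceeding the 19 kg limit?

701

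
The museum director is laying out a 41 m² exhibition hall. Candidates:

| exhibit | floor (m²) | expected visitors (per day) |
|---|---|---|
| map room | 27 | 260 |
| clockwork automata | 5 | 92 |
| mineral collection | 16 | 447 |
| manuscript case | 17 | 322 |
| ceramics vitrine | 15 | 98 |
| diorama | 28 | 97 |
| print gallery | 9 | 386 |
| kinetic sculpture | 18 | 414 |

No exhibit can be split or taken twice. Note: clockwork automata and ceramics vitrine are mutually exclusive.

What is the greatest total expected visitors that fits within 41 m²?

A density-first pass picks clockwork automata + mineral collection + print gallery — 925 at 30 m².
Replace print gallery with kinetic sculpture: the trade gains 28 net, giving 953 at 39 m².
The closest alternative, mineral collection + ceramics vitrine + print gallery, reaches only 931.

953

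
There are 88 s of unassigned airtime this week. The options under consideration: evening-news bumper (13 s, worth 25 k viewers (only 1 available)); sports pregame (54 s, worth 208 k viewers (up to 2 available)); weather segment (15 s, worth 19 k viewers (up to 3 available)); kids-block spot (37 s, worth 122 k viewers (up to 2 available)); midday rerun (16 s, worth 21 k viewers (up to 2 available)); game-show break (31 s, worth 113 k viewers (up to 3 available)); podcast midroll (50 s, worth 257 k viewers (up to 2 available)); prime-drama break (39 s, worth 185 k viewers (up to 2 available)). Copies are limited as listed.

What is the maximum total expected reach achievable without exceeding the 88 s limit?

A density-first pass picks game-show break + podcast midroll — 370 at 81 s.
Dropping game-show break frees 31 s; slotting in kids-block spot (37 s) lifts the total to 379 at 87 s.
The spare 1 s is too small for any remaining spot, and no exchange beats 379.

379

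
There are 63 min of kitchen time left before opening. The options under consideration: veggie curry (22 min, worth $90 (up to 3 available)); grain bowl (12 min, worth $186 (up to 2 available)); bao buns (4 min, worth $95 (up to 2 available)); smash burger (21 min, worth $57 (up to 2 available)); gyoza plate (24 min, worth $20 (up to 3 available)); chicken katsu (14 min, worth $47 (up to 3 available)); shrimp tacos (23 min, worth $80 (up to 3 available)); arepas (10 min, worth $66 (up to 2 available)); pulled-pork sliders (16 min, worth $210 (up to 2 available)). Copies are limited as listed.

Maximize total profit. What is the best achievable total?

A density-first pass picks 2×grain bowl + 2×bao buns + arepas + pulled-pork sliders — 838 at 58 min.
The 14 min tied up in bao buns and arepas is better spent on pulled-pork sliders — total rises to 887 (60 min).

887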